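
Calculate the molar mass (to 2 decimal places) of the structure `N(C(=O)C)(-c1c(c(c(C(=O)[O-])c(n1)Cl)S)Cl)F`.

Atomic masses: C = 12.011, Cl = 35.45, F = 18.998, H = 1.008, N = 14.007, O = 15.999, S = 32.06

Molecular formula: C8H4Cl2FN2O3S-.
M = 8×12.011 + 2×35.45 + 1×18.998 + 4×1.008 + 2×14.007 + 3×15.999 + 1×32.06 = 298.09 g/mol.

298.09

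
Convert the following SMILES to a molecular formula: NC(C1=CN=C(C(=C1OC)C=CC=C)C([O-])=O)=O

Heavy atoms from the SMILES: 12 C, 2 N, 4 O.
Implicit hydrogens by atom environment:
  4 × C (aromatic): no H
  3 × C: 1 H each → 3
  3 × O: no H
  2 × C: no H
  1 × C: 3 H
  1 × C: 2 H
  1 × C (aromatic): 1 H
  1 × N: 2 H
  1 × N (aromatic): no H
  1 × O (charge -1): no H
  Total hydrogens = 11.
Net charge -1.
Molecular formula: C12H11N2O4-

C12H11N2O4-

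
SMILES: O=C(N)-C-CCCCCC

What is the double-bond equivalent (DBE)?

Molecular formula from the SMILES: C8H17NO.
DoU = (2C + 2 + N − H − X)/2 = (2·8 + 2 + 1 − 17 − 0)/2 = 2/2 = 1.
(Structurally: 0 ring(s) + 1 π bond(s) = 1.)

1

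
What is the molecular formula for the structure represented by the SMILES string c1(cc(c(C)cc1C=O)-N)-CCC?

Heavy atoms from the SMILES: 11 C, 1 N, 1 O.
Implicit hydrogens by atom environment:
  4 × C (aromatic): no H
  2 × C: 3 H each → 6
  2 × C: 2 H each → 4
  2 × C (aromatic): 1 H each → 2
  1 × C: 1 H
  1 × N: 2 H
  1 × O: no H
  Total hydrogens = 15.
Molecular formula: C11H15NO

C11H15NO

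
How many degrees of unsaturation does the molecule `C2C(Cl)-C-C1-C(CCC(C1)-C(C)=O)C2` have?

3

Molecular formula from the SMILES: C12H19ClO.
DoU = (2C + 2 + N − H − X)/2 = (2·12 + 2 + 0 − 19 − 1)/2 = 6/2 = 3.
(Structurally: 2 ring(s) + 1 π bond(s) = 3.)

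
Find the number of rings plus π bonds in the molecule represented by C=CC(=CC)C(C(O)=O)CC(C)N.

3

Molecular formula from the SMILES: C10H17NO2.
DoU = (2C + 2 + N − H − X)/2 = (2·10 + 2 + 1 − 17 − 0)/2 = 6/2 = 3.
(Structurally: 0 ring(s) + 3 π bond(s) = 3.)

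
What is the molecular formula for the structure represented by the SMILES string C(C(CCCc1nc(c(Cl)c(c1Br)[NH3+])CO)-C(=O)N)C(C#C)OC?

Heavy atoms from the SMILES: 1 Br, 16 C, 1 Cl, 3 N, 3 O.
Implicit hydrogens by atom environment:
  5 × C: 2 H each → 10
  5 × C (aromatic): no H
  3 × C: 1 H each → 3
  2 × C: no H
  2 × O: no H
  1 × Br: no H
  1 × C: 3 H
  1 × Cl: no H
  1 × N (charge +1): 3 H
  1 × N: 2 H
  1 × N (aromatic): no H
  1 × O: 1 H
  Total hydrogens = 22.
Net charge +1.
Molecular formula: C16H22BrClN3O3+

C16H22BrClN3O3+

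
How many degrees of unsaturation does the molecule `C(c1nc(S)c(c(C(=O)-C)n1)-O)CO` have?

5

Molecular formula from the SMILES: C8H10N2O3S.
DoU = (2C + 2 + N − H − X)/2 = (2·8 + 2 + 2 − 10 − 0)/2 = 10/2 = 5.
(Structurally: 1 ring(s) + 4 π bond(s) = 5.)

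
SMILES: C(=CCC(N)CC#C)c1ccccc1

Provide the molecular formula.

Heavy atoms from the SMILES: 13 C, 1 N.
Implicit hydrogens by atom environment:
  5 × C (aromatic): 1 H each → 5
  4 × C: 1 H each → 4
  2 × C: 2 H each → 4
  1 × C: no H
  1 × C (aromatic): no H
  1 × N: 2 H
  Total hydrogens = 15.
Molecular formula: C13H15N

C13H15N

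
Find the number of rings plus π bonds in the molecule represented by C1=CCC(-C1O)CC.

2

Molecular formula from the SMILES: C7H12O.
DoU = (2C + 2 + N − H − X)/2 = (2·7 + 2 + 0 − 12 − 0)/2 = 4/2 = 2.
(Structurally: 1 ring(s) + 1 π bond(s) = 2.)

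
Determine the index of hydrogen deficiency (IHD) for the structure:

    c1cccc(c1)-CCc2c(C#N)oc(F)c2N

Molecular formula from the SMILES: C13H11FN2O.
DoU = (2C + 2 + N − H − X)/2 = (2·13 + 2 + 2 − 11 − 1)/2 = 18/2 = 9.
(Structurally: 2 ring(s) + 7 π bond(s) = 9.)

9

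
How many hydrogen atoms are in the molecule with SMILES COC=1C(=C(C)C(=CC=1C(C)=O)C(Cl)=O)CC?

15

Hydrogens are implicit in SMILES; fill each atom to its normal valence:
  5 × C (aromatic): no H
  4 × C: 3 H each → 12
  3 × O: no H
  2 × C: no H
  1 × C: 2 H
  1 × C (aromatic): 1 H
  1 × Cl: no H
  Total hydrogens = 15.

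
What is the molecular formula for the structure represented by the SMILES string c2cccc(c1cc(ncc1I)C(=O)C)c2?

Heavy atoms from the SMILES: 13 C, 1 I, 1 N, 1 O.
Implicit hydrogens by atom environment:
  7 × C (aromatic): 1 H each → 7
  4 × C (aromatic): no H
  1 × C: 3 H
  1 × C: no H
  1 × I: no H
  1 × N (aromatic): no H
  1 × O: no H
  Total hydrogens = 10.
Molecular formula: C13H10INO

C13H10INO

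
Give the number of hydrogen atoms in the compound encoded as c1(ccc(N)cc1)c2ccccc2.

11

Hydrogens are implicit in SMILES; fill each atom to its normal valence:
  9 × C (aromatic): 1 H each → 9
  3 × C (aromatic): no H
  1 × N: 2 H
  Total hydrogens = 11.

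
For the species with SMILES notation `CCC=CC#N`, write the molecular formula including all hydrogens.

C5H7N

Heavy atoms from the SMILES: 5 C, 1 N.
Implicit hydrogens by atom environment:
  2 × C: 1 H each → 2
  1 × C: 3 H
  1 × C: 2 H
  1 × C: no H
  1 × N: no H
  Total hydrogens = 7.
Molecular formula: C5H7N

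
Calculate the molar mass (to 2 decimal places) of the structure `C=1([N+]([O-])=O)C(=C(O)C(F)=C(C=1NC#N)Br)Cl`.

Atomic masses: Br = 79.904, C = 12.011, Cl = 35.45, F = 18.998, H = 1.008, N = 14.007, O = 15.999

Molecular formula: C7H2BrClFN3O3.
M = 1×79.904 + 7×12.011 + 1×35.45 + 1×18.998 + 2×1.008 + 3×14.007 + 3×15.999 = 310.46 g/mol.

310.46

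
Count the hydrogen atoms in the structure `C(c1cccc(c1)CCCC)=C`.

16

Hydrogens are implicit in SMILES; fill each atom to its normal valence:
  4 × C: 2 H each → 8
  4 × C (aromatic): 1 H each → 4
  2 × C (aromatic): no H
  1 × C: 3 H
  1 × C: 1 H
  Total hydrogens = 16.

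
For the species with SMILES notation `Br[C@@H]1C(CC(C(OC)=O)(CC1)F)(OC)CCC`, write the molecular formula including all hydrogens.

Heavy atoms from the SMILES: 1 Br, 12 C, 1 F, 3 O.
Implicit hydrogens by atom environment:
  5 × C: 2 H each → 10
  3 × C: 3 H each → 9
  3 × C: no H
  3 × O: no H
  1 × Br: no H
  1 × C: 1 H
  1 × F: no H
  Total hydrogens = 20.
Molecular formula: C12H20BrFO3

C12H20BrFO3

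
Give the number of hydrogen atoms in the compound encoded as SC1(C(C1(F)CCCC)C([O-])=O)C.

14

Hydrogens are implicit in SMILES; fill each atom to its normal valence:
  3 × C: 2 H each → 6
  3 × C: no H
  2 × C: 3 H each → 6
  1 × C: 1 H
  1 × F: no H
  1 × O: no H
  1 × O (charge -1): no H
  1 × S: 1 H
  Total hydrogens = 14.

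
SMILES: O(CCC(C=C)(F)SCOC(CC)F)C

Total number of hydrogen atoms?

Hydrogens are implicit in SMILES; fill each atom to its normal valence:
  5 × C: 2 H each → 10
  2 × C: 3 H each → 6
  2 × C: 1 H each → 2
  2 × F: no H
  2 × O: no H
  1 × C: no H
  1 × S: no H
  Total hydrogens = 18.

18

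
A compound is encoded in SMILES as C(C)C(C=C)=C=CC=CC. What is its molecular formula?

C10H14

Heavy atoms from the SMILES: 10 C.
Implicit hydrogens by atom environment:
  4 × C: 1 H each → 4
  2 × C: 3 H each → 6
  2 × C: 2 H each → 4
  2 × C: no H
  Total hydrogens = 14.
Molecular formula: C10H14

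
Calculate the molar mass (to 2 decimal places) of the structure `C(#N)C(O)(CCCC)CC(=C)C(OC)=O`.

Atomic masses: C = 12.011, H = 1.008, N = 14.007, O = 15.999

211.26

Molecular formula: C11H17NO3.
M = 11×12.011 + 17×1.008 + 1×14.007 + 3×15.999 = 211.26 g/mol.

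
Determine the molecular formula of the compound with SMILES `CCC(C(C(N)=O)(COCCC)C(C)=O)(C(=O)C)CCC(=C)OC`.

C18H31NO5

Heavy atoms from the SMILES: 18 C, 1 N, 5 O.
Implicit hydrogens by atom environment:
  7 × C: 2 H each → 14
  6 × C: no H
  5 × C: 3 H each → 15
  5 × O: no H
  1 × N: 2 H
  Total hydrogens = 31.
Molecular formula: C18H31NO5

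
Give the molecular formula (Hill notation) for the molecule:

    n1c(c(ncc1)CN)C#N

Heavy atoms from the SMILES: 6 C, 4 N.
Implicit hydrogens by atom environment:
  2 × C (aromatic): 1 H each → 2
  2 × C (aromatic): no H
  2 × N (aromatic): no H
  1 × C: 2 H
  1 × C: no H
  1 × N: 2 H
  1 × N: no H
  Total hydrogens = 6.
Molecular formula: C6H6N4

C6H6N4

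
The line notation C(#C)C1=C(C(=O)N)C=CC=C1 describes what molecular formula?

C9H7NO

Heavy atoms from the SMILES: 9 C, 1 N, 1 O.
Implicit hydrogens by atom environment:
  4 × C (aromatic): 1 H each → 4
  2 × C (aromatic): no H
  2 × C: no H
  1 × C: 1 H
  1 × N: 2 H
  1 × O: no H
  Total hydrogens = 7.
Molecular formula: C9H7NO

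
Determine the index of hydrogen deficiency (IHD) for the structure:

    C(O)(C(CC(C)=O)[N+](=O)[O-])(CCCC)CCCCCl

Molecular formula from the SMILES: C13H24ClNO4.
DoU = (2C + 2 + N − H − X)/2 = (2·13 + 2 + 1 − 24 − 1)/2 = 4/2 = 2.
(Structurally: 0 ring(s) + 2 π bond(s) = 2.)

2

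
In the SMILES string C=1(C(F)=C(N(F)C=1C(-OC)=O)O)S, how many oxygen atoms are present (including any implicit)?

The symbol for oxygen appears 3 times in the SMILES.

3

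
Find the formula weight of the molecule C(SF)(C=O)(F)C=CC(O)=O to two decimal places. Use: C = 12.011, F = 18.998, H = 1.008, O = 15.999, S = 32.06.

Molecular formula: C5H4F2O3S.
M = 5×12.011 + 2×18.998 + 4×1.008 + 3×15.999 + 1×32.06 = 182.14 g/mol.

182.14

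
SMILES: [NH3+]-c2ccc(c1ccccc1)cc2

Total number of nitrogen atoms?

1

The symbol for nitrogen appears 1 time in the SMILES.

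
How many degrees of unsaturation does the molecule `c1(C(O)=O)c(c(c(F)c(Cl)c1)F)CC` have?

Molecular formula from the SMILES: C9H7ClF2O2.
DoU = (2C + 2 + N − H − X)/2 = (2·9 + 2 + 0 − 7 − 3)/2 = 10/2 = 5.
(Structurally: 1 ring(s) + 4 π bond(s) = 5.)

5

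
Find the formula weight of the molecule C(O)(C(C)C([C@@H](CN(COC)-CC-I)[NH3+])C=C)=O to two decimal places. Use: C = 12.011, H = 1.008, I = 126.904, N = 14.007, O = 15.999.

Molecular formula: C12H24IN2O3+.
M = 12×12.011 + 24×1.008 + 1×126.904 + 2×14.007 + 3×15.999 = 371.24 g/mol.

371.24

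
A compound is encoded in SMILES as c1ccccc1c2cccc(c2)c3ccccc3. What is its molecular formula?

C18H14

Heavy atoms from the SMILES: 18 C.
Implicit hydrogens by atom environment:
  14 × C (aromatic): 1 H each → 14
  4 × C (aromatic): no H
  Total hydrogens = 14.
Molecular formula: C18H14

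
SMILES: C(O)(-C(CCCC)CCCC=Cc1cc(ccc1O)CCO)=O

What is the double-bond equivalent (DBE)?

Molecular formula from the SMILES: C19H28O4.
DoU = (2C + 2 + N − H − X)/2 = (2·19 + 2 + 0 − 28 − 0)/2 = 12/2 = 6.
(Structurally: 1 ring(s) + 5 π bond(s) = 6.)

6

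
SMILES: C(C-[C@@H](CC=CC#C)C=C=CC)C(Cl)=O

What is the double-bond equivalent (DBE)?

6

Molecular formula from the SMILES: C13H15ClO.
DoU = (2C + 2 + N − H − X)/2 = (2·13 + 2 + 0 − 15 − 1)/2 = 12/2 = 6.
(Structurally: 0 ring(s) + 6 π bond(s) = 6.)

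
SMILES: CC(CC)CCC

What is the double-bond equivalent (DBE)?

0

Molecular formula from the SMILES: C7H16.
DoU = (2C + 2 + N − H − X)/2 = (2·7 + 2 + 0 − 16 − 0)/2 = 0/2 = 0.
(Structurally: 0 ring(s) + 0 π bond(s) = 0.)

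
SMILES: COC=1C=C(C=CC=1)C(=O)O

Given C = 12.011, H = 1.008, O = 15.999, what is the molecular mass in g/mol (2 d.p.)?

152.15

Molecular formula: C8H8O3.
M = 8×12.011 + 8×1.008 + 3×15.999 = 152.15 g/mol.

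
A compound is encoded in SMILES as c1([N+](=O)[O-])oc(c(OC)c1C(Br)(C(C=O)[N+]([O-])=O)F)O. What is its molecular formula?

Heavy atoms from the SMILES: 1 Br, 8 C, 1 F, 2 N, 8 O.
Implicit hydrogens by atom environment:
  4 × C (aromatic): no H
  4 × O: no H
  2 × C: 1 H each → 2
  2 × N (charge +1): no H
  2 × O (charge -1): no H
  1 × Br: no H
  1 × C: 3 H
  1 × C: no H
  1 × F: no H
  1 × O: 1 H
  1 × O (aromatic): no H
  Total hydrogens = 6.
Molecular formula: C8H6BrFN2O8

C8H6BrFN2O8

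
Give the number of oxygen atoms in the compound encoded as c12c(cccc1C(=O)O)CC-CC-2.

The symbol for oxygen appears 2 times in the SMILES.

2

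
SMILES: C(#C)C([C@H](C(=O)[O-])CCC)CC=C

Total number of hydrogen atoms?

Hydrogens are implicit in SMILES; fill each atom to its normal valence:
  4 × C: 2 H each → 8
  4 × C: 1 H each → 4
  2 × C: no H
  1 × C: 3 H
  1 × O: no H
  1 × O (charge -1): no H
  Total hydrogens = 15.

15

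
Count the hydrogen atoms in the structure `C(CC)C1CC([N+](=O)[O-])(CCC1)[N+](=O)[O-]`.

Hydrogens are implicit in SMILES; fill each atom to its normal valence:
  6 × C: 2 H each → 12
  2 × N (charge +1): no H
  2 × O: no H
  2 × O (charge -1): no H
  1 × C: 3 H
  1 × C: 1 H
  1 × C: no H
  Total hydrogens = 16.

16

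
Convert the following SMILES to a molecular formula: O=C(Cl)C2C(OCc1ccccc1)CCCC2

Heavy atoms from the SMILES: 14 C, 1 Cl, 2 O.
Implicit hydrogens by atom environment:
  5 × C: 2 H each → 10
  5 × C (aromatic): 1 H each → 5
  2 × C: 1 H each → 2
  2 × O: no H
  1 × C: no H
  1 × C (aromatic): no H
  1 × Cl: no H
  Total hydrogens = 17.
Molecular formula: C14H17ClO2

C14H17ClO2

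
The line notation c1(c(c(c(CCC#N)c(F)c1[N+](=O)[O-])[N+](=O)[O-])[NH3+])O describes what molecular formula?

Heavy atoms from the SMILES: 9 C, 1 F, 4 N, 5 O.
Implicit hydrogens by atom environment:
  6 × C (aromatic): no H
  2 × C: 2 H each → 4
  2 × N (charge +1): no H
  2 × O: no H
  2 × O (charge -1): no H
  1 × C: no H
  1 × F: no H
  1 × N (charge +1): 3 H
  1 × N: no H
  1 × O: 1 H
  Total hydrogens = 8.
Net charge +1.
Molecular formula: C9H8FN4O5+

C9H8FN4O5+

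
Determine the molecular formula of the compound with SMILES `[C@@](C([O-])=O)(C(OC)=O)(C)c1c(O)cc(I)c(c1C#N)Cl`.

Heavy atoms from the SMILES: 12 C, 1 Cl, 1 I, 1 N, 5 O.
Implicit hydrogens by atom environment:
  5 × C (aromatic): no H
  4 × C: no H
  3 × O: no H
  2 × C: 3 H each → 6
  1 × C (aromatic): 1 H
  1 × Cl: no H
  1 × I: no H
  1 × N: no H
  1 × O: 1 H
  1 × O (charge -1): no H
  Total hydrogens = 8.
Net charge -1.
Molecular formula: C12H8ClINO5-

C12H8ClINO5-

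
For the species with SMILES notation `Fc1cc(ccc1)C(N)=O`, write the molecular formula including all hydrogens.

C7H6FNO

Heavy atoms from the SMILES: 7 C, 1 F, 1 N, 1 O.
Implicit hydrogens by atom environment:
  4 × C (aromatic): 1 H each → 4
  2 × C (aromatic): no H
  1 × C: no H
  1 × F: no H
  1 × N: 2 H
  1 × O: no H
  Total hydrogens = 6.
Molecular formula: C7H6FNO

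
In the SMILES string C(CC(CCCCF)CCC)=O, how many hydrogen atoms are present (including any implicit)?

19

Hydrogens are implicit in SMILES; fill each atom to its normal valence:
  7 × C: 2 H each → 14
  2 × C: 1 H each → 2
  1 × C: 3 H
  1 × F: no H
  1 × O: no H
  Total hydrogens = 19.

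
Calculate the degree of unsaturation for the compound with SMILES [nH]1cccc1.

3

Molecular formula from the SMILES: C4H5N.
DoU = (2C + 2 + N − H − X)/2 = (2·4 + 2 + 1 − 5 − 0)/2 = 6/2 = 3.
(Structurally: 1 ring(s) + 2 π bond(s) = 3.)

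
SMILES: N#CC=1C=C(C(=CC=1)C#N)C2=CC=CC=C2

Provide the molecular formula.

Heavy atoms from the SMILES: 14 C, 2 N.
Implicit hydrogens by atom environment:
  8 × C (aromatic): 1 H each → 8
  4 × C (aromatic): no H
  2 × C: no H
  2 × N: no H
  Total hydrogens = 8.
Molecular formula: C14H8N2

C14H8N2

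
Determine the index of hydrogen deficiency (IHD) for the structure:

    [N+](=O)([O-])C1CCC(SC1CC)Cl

Molecular formula from the SMILES: C7H12ClNO2S.
DoU = (2C + 2 + N − H − X)/2 = (2·7 + 2 + 1 − 12 − 1)/2 = 4/2 = 2.
(Structurally: 1 ring(s) + 1 π bond(s) = 2.)

2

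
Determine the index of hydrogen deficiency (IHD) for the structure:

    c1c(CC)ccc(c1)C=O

Molecular formula from the SMILES: C9H10O.
DoU = (2C + 2 + N − H − X)/2 = (2·9 + 2 + 0 − 10 − 0)/2 = 10/2 = 5.
(Structurally: 1 ring(s) + 4 π bond(s) = 5.)

5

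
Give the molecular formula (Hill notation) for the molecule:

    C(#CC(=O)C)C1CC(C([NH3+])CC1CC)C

Heavy atoms from the SMILES: 13 C, 1 N, 1 O.
Implicit hydrogens by atom environment:
  4 × C: 1 H each → 4
  3 × C: 3 H each → 9
  3 × C: 2 H each → 6
  3 × C: no H
  1 × N (charge +1): 3 H
  1 × O: no H
  Total hydrogens = 22.
Net charge +1.
Molecular formula: C13H22NO+

C13H22NO+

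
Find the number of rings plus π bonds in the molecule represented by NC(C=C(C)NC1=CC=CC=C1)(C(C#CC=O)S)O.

8

Molecular formula from the SMILES: C14H16N2O2S.
DoU = (2C + 2 + N − H − X)/2 = (2·14 + 2 + 2 − 16 − 0)/2 = 16/2 = 8.
(Structurally: 1 ring(s) + 7 π bond(s) = 8.)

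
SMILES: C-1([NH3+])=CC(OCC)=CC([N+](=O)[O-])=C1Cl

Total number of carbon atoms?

8

The symbol for carbon appears 8 times in the SMILES. (Cl is a single chlorine, not C + l.)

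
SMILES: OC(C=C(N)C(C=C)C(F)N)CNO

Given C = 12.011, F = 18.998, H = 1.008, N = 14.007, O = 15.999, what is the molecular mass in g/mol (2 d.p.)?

205.23

Molecular formula: C8H16FN3O2.
M = 8×12.011 + 1×18.998 + 16×1.008 + 3×14.007 + 2×15.999 = 205.23 g/mol.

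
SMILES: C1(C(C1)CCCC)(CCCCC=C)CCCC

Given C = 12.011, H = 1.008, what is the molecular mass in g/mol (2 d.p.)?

236.44

Molecular formula: C17H32.
M = 17×12.011 + 32×1.008 = 236.44 g/mol.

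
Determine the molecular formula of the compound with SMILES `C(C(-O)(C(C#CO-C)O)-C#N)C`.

Heavy atoms from the SMILES: 8 C, 1 N, 3 O.
Implicit hydrogens by atom environment:
  4 × C: no H
  2 × C: 3 H each → 6
  2 × O: 1 H each → 2
  1 × C: 2 H
  1 × C: 1 H
  1 × N: no H
  1 × O: no H
  Total hydrogens = 11.
Molecular formula: C8H11NO3

C8H11NO3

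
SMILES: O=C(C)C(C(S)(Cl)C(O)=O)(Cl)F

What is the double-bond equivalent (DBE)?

Molecular formula from the SMILES: C5H5Cl2FO3S.
DoU = (2C + 2 + N − H − X)/2 = (2·5 + 2 + 0 − 5 − 3)/2 = 4/2 = 2.
(Structurally: 0 ring(s) + 2 π bond(s) = 2.)

2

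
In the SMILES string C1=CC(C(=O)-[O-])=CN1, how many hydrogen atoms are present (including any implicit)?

4

Hydrogens are implicit in SMILES; fill each atom to its normal valence:
  3 × C (aromatic): 1 H each → 3
  1 × C (aromatic): no H
  1 × C: no H
  1 × N (aromatic): 1 H
  1 × O: no H
  1 × O (charge -1): no H
  Total hydrogens = 4.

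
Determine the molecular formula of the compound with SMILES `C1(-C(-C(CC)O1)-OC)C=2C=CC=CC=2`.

C12H16O2

Heavy atoms from the SMILES: 12 C, 2 O.
Implicit hydrogens by atom environment:
  5 × C (aromatic): 1 H each → 5
  3 × C: 1 H each → 3
  2 × C: 3 H each → 6
  2 × O: no H
  1 × C: 2 H
  1 × C (aromatic): no H
  Total hydrogens = 16.
Molecular formula: C12H16O2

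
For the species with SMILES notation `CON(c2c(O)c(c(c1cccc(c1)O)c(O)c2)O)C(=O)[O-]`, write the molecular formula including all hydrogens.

C14H12NO7-

Heavy atoms from the SMILES: 14 C, 1 N, 7 O.
Implicit hydrogens by atom environment:
  7 × C (aromatic): no H
  5 × C (aromatic): 1 H each → 5
  4 × O: 1 H each → 4
  2 × O: no H
  1 × C: 3 H
  1 × C: no H
  1 × N: no H
  1 × O (charge -1): no H
  Total hydrogens = 12.
Net charge -1.
Molecular formula: C14H12NO7-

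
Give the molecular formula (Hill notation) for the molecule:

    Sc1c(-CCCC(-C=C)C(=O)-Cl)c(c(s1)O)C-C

C13H17ClO2S2

Heavy atoms from the SMILES: 13 C, 1 Cl, 2 O, 2 S.
Implicit hydrogens by atom environment:
  5 × C: 2 H each → 10
  4 × C (aromatic): no H
  2 × C: 1 H each → 2
  1 × C: 3 H
  1 × C: no H
  1 × Cl: no H
  1 × O: 1 H
  1 × O: no H
  1 × S: 1 H
  1 × S (aromatic): no H
  Total hydrogens = 17.
Molecular formula: C13H17ClO2S2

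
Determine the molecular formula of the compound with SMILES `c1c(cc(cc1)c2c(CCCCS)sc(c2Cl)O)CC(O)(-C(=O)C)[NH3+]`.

Heavy atoms from the SMILES: 18 C, 1 Cl, 1 N, 3 O, 2 S.
Implicit hydrogens by atom environment:
  6 × C (aromatic): no H
  5 × C: 2 H each → 10
  4 × C (aromatic): 1 H each → 4
  2 × C: no H
  2 × O: 1 H each → 2
  1 × C: 3 H
  1 × Cl: no H
  1 × N (charge +1): 3 H
  1 × O: no H
  1 × S: 1 H
  1 × S (aromatic): no H
  Total hydrogens = 23.
Net charge +1.
Molecular formula: C18H23ClNO3S2+

C18H23ClNO3S2+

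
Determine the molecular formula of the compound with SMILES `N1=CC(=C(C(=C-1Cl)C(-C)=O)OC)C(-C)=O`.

C10H10ClNO3

Heavy atoms from the SMILES: 10 C, 1 Cl, 1 N, 3 O.
Implicit hydrogens by atom environment:
  4 × C (aromatic): no H
  3 × C: 3 H each → 9
  3 × O: no H
  2 × C: no H
  1 × C (aromatic): 1 H
  1 × Cl: no H
  1 × N (aromatic): no H
  Total hydrogens = 10.
Molecular formula: C10H10ClNO3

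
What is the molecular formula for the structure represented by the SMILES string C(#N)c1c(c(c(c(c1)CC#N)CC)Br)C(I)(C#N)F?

C13H8BrFIN3

Heavy atoms from the SMILES: 1 Br, 13 C, 1 F, 1 I, 3 N.
Implicit hydrogens by atom environment:
  5 × C (aromatic): no H
  4 × C: no H
  3 × N: no H
  2 × C: 2 H each → 4
  1 × Br: no H
  1 × C: 3 H
  1 × C (aromatic): 1 H
  1 × F: no H
  1 × I: no H
  Total hydrogens = 8.
Molecular formula: C13H8BrFIN3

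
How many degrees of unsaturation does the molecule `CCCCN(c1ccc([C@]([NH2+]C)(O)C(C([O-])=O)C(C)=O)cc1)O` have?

Molecular formula from the SMILES: C16H24N2O5.
DoU = (2C + 2 + N − H − X)/2 = (2·16 + 2 + 2 − 24 − 0)/2 = 12/2 = 6.
(Structurally: 1 ring(s) + 5 π bond(s) = 6.)

6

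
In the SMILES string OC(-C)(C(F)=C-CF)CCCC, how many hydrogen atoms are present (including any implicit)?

16

Hydrogens are implicit in SMILES; fill each atom to its normal valence:
  4 × C: 2 H each → 8
  2 × C: 3 H each → 6
  2 × C: no H
  2 × F: no H
  1 × C: 1 H
  1 × O: 1 H
  Total hydrogens = 16.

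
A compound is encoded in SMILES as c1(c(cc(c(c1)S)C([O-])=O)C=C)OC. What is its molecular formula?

C10H9O3S-

Heavy atoms from the SMILES: 10 C, 3 O, 1 S.
Implicit hydrogens by atom environment:
  4 × C (aromatic): no H
  2 × C (aromatic): 1 H each → 2
  2 × O: no H
  1 × C: 3 H
  1 × C: 2 H
  1 × C: 1 H
  1 × C: no H
  1 × O (charge -1): no H
  1 × S: 1 H
  Total hydrogens = 9.
Net charge -1.
Molecular formula: C10H9O3S-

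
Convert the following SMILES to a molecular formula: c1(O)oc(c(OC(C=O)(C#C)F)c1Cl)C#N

Heavy atoms from the SMILES: 9 C, 1 Cl, 1 F, 1 N, 4 O.
Implicit hydrogens by atom environment:
  4 × C (aromatic): no H
  3 × C: no H
  2 × C: 1 H each → 2
  2 × O: no H
  1 × Cl: no H
  1 × F: no H
  1 × N: no H
  1 × O: 1 H
  1 × O (aromatic): no H
  Total hydrogens = 3.
Molecular formula: C9H3ClFNO4

C9H3ClFNO4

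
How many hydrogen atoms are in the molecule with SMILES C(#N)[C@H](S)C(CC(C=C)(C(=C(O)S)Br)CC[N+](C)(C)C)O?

Hydrogens are implicit in SMILES; fill each atom to its normal valence:
  4 × C: 2 H each → 8
  4 × C: no H
  3 × C: 3 H each → 9
  3 × C: 1 H each → 3
  2 × O: 1 H each → 2
  2 × S: 1 H each → 2
  1 × Br: no H
  1 × N (charge +1): no H
  1 × N: no H
  Total hydrogens = 24.

24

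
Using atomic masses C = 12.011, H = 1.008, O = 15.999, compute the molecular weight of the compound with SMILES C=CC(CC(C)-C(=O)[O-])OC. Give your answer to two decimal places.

Molecular formula: C8H13O3-.
M = 8×12.011 + 13×1.008 + 3×15.999 = 157.19 g/mol.

157.19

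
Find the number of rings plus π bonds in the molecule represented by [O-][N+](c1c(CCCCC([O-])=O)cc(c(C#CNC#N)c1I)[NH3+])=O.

Molecular formula from the SMILES: C14H13IN4O4.
DoU = (2C + 2 + N − H − X)/2 = (2·14 + 2 + 4 − 13 − 1)/2 = 20/2 = 10.
(Structurally: 1 ring(s) + 9 π bond(s) = 10.)

10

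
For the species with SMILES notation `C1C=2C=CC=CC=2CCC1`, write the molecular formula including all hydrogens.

Heavy atoms from the SMILES: 10 C.
Implicit hydrogens by atom environment:
  4 × C: 2 H each → 8
  4 × C (aromatic): 1 H each → 4
  2 × C (aromatic): no H
  Total hydrogens = 12.
Molecular formula: C10H12

C10H12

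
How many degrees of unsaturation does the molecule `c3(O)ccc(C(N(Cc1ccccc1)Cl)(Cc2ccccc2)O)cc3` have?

Molecular formula from the SMILES: C21H20ClNO2.
DoU = (2C + 2 + N − H − X)/2 = (2·21 + 2 + 1 − 20 − 1)/2 = 24/2 = 12.
(Structurally: 3 ring(s) + 9 π bond(s) = 12.)

12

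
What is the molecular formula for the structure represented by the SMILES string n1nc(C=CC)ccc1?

Heavy atoms from the SMILES: 7 C, 2 N.
Implicit hydrogens by atom environment:
  3 × C (aromatic): 1 H each → 3
  2 × C: 1 H each → 2
  2 × N (aromatic): no H
  1 × C: 3 H
  1 × C (aromatic): no H
  Total hydrogens = 8.
Molecular formula: C7H8N2

C7H8N2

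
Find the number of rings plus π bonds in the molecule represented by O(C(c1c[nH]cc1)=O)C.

Molecular formula from the SMILES: C6H7NO2.
DoU = (2C + 2 + N − H − X)/2 = (2·6 + 2 + 1 − 7 − 0)/2 = 8/2 = 4.
(Structurally: 1 ring(s) + 3 π bond(s) = 4.)

4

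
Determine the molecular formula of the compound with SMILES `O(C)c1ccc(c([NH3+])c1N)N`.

C7H12N3O+

Heavy atoms from the SMILES: 7 C, 3 N, 1 O.
Implicit hydrogens by atom environment:
  4 × C (aromatic): no H
  2 × C (aromatic): 1 H each → 2
  2 × N: 2 H each → 4
  1 × C: 3 H
  1 × N (charge +1): 3 H
  1 × O: no H
  Total hydrogens = 12.
Net charge +1.
Molecular formula: C7H12N3O+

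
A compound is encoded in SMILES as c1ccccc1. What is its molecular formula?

Heavy atoms from the SMILES: 6 C.
Implicit hydrogens by atom environment:
  6 × C (aromatic): 1 H each → 6
  Total hydrogens = 6.
Molecular formula: C6H6

C6H6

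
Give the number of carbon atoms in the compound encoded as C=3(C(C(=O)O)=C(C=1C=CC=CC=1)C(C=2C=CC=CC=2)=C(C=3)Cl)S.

The symbol for carbon appears 19 times in the SMILES. (Cl is a single chlorine, not C + l.)

19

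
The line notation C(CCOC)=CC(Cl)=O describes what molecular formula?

C6H9ClO2

Heavy atoms from the SMILES: 6 C, 1 Cl, 2 O.
Implicit hydrogens by atom environment:
  2 × C: 2 H each → 4
  2 × C: 1 H each → 2
  2 × O: no H
  1 × C: 3 H
  1 × C: no H
  1 × Cl: no H
  Total hydrogens = 9.
Molecular formula: C6H9ClO2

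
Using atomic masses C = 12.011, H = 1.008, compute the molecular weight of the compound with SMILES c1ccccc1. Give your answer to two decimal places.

Molecular formula: C6H6.
M = 6×12.011 + 6×1.008 = 78.11 g/mol.

78.11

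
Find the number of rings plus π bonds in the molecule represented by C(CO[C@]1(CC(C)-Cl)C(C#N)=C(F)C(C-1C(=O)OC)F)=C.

Molecular formula from the SMILES: C14H16ClF2NO3.
DoU = (2C + 2 + N − H − X)/2 = (2·14 + 2 + 1 − 16 − 3)/2 = 12/2 = 6.
(Structurally: 1 ring(s) + 5 π bond(s) = 6.)

6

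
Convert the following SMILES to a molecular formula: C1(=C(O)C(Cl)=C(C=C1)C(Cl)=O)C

C8H6Cl2O2

Heavy atoms from the SMILES: 8 C, 2 Cl, 2 O.
Implicit hydrogens by atom environment:
  4 × C (aromatic): no H
  2 × C (aromatic): 1 H each → 2
  2 × Cl: no H
  1 × C: 3 H
  1 × C: no H
  1 × O: 1 H
  1 × O: no H
  Total hydrogens = 6.
Molecular formula: C8H6Cl2O2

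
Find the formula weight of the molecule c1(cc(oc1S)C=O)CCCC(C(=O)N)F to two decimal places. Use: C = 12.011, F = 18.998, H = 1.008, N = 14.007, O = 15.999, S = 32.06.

245.27

Molecular formula: C10H12FNO3S.
M = 10×12.011 + 1×18.998 + 12×1.008 + 1×14.007 + 3×15.999 + 1×32.06 = 245.27 g/mol.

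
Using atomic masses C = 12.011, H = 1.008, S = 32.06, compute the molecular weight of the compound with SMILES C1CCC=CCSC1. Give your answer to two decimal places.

128.23

Molecular formula: C7H12S.
M = 7×12.011 + 12×1.008 + 1×32.06 = 128.23 g/mol.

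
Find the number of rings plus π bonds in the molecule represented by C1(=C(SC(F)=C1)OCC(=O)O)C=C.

Molecular formula from the SMILES: C8H7FO3S.
DoU = (2C + 2 + N − H − X)/2 = (2·8 + 2 + 0 − 7 − 1)/2 = 10/2 = 5.
(Structurally: 1 ring(s) + 4 π bond(s) = 5.)

5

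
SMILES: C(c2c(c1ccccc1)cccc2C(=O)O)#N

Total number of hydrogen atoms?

9

Hydrogens are implicit in SMILES; fill each atom to its normal valence:
  8 × C (aromatic): 1 H each → 8
  4 × C (aromatic): no H
  2 × C: no H
  1 × N: no H
  1 × O: 1 H
  1 × O: no H
  Total hydrogens = 9.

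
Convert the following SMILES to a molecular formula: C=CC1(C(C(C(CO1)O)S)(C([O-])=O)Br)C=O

Heavy atoms from the SMILES: 1 Br, 9 C, 5 O, 1 S.
Implicit hydrogens by atom environment:
  4 × C: 1 H each → 4
  3 × C: no H
  3 × O: no H
  2 × C: 2 H each → 4
  1 × Br: no H
  1 × O: 1 H
  1 × O (charge -1): no H
  1 × S: 1 H
  Total hydrogens = 10.
Net charge -1.
Molecular formula: C9H10BrO5S-

C9H10BrO5S-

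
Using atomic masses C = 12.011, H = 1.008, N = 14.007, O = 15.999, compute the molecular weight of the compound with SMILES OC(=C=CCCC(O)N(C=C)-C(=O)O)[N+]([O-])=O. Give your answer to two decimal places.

Molecular formula: C9H12N2O6.
M = 9×12.011 + 12×1.008 + 2×14.007 + 6×15.999 = 244.20 g/mol.

244.20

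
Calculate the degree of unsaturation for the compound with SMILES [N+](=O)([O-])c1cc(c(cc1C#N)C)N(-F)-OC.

Molecular formula from the SMILES: C9H8FN3O3.
DoU = (2C + 2 + N − H − X)/2 = (2·9 + 2 + 3 − 8 − 1)/2 = 14/2 = 7.
(Structurally: 1 ring(s) + 6 π bond(s) = 7.)

7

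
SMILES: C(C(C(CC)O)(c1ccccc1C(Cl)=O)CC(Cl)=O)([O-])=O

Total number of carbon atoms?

The symbol for carbon appears 14 times in the SMILES. Lowercase c denotes aromatic carbon and counts toward C.

14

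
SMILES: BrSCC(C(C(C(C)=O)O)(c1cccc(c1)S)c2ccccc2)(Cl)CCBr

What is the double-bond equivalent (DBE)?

9

Molecular formula from the SMILES: C20H21Br2ClO2S2.
DoU = (2C + 2 + N − H − X)/2 = (2·20 + 2 + 0 − 21 − 3)/2 = 18/2 = 9.
(Structurally: 2 ring(s) + 7 π bond(s) = 9.)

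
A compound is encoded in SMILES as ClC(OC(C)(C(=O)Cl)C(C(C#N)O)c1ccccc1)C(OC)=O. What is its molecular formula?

Heavy atoms from the SMILES: 15 C, 2 Cl, 1 N, 5 O.
Implicit hydrogens by atom environment:
  5 × C (aromatic): 1 H each → 5
  4 × C: no H
  4 × O: no H
  3 × C: 1 H each → 3
  2 × C: 3 H each → 6
  2 × Cl: no H
  1 × C (aromatic): no H
  1 × N: no H
  1 × O: 1 H
  Total hydrogens = 15.
Molecular formula: C15H15Cl2NO5

C15H15Cl2NO5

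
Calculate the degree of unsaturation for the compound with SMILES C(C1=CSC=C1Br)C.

3

Molecular formula from the SMILES: C6H7BrS.
DoU = (2C + 2 + N − H − X)/2 = (2·6 + 2 + 0 − 7 − 1)/2 = 6/2 = 3.
(Structurally: 1 ring(s) + 2 π bond(s) = 3.)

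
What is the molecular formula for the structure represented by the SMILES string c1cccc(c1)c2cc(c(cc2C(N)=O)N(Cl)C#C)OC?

C16H13ClN2O2

Heavy atoms from the SMILES: 16 C, 1 Cl, 2 N, 2 O.
Implicit hydrogens by atom environment:
  7 × C (aromatic): 1 H each → 7
  5 × C (aromatic): no H
  2 × C: no H
  2 × O: no H
  1 × C: 3 H
  1 × C: 1 H
  1 × Cl: no H
  1 × N: 2 H
  1 × N: no H
  Total hydrogens = 13.
Molecular formula: C16H13ClN2O2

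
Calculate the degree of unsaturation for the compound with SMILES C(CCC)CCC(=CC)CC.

Molecular formula from the SMILES: C11H22.
DoU = (2C + 2 + N − H − X)/2 = (2·11 + 2 + 0 − 22 − 0)/2 = 2/2 = 1.
(Structurally: 0 ring(s) + 1 π bond(s) = 1.)

1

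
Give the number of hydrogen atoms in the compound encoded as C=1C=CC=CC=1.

Hydrogens are implicit in SMILES; fill each atom to its normal valence:
  6 × C (aromatic): 1 H each → 6
  Total hydrogens = 6.

6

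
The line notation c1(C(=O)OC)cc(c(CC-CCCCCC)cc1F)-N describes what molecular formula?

Heavy atoms from the SMILES: 16 C, 1 F, 1 N, 2 O.
Implicit hydrogens by atom environment:
  7 × C: 2 H each → 14
  4 × C (aromatic): no H
  2 × C: 3 H each → 6
  2 × C (aromatic): 1 H each → 2
  2 × O: no H
  1 × C: no H
  1 × F: no H
  1 × N: 2 H
  Total hydrogens = 24.
Molecular formula: C16H24FNO2

C16H24FNO2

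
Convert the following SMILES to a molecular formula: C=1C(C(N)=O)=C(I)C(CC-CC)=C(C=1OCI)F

Heavy atoms from the SMILES: 12 C, 1 F, 2 I, 1 N, 2 O.
Implicit hydrogens by atom environment:
  5 × C (aromatic): no H
  4 × C: 2 H each → 8
  2 × I: no H
  2 × O: no H
  1 × C: 3 H
  1 × C (aromatic): 1 H
  1 × C: no H
  1 × F: no H
  1 × N: 2 H
  Total hydrogens = 14.
Molecular formula: C12H14FI2NO2

C12H14FI2NO2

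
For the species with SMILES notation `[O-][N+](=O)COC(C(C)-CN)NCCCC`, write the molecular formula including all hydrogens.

Heavy atoms from the SMILES: 9 C, 3 N, 3 O.
Implicit hydrogens by atom environment:
  5 × C: 2 H each → 10
  2 × C: 3 H each → 6
  2 × C: 1 H each → 2
  2 × O: no H
  1 × N: 2 H
  1 × N: 1 H
  1 × N (charge +1): no H
  1 × O (charge -1): no H
  Total hydrogens = 21.
Molecular formula: C9H21N3O3

C9H21N3O3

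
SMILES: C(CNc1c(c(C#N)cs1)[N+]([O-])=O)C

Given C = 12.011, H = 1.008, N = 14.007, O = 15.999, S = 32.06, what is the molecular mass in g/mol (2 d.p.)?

Molecular formula: C8H9N3O2S.
M = 8×12.011 + 9×1.008 + 3×14.007 + 2×15.999 + 1×32.06 = 211.24 g/mol.

211.24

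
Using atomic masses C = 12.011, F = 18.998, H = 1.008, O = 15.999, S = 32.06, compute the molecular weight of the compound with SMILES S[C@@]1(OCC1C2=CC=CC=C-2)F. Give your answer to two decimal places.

Molecular formula: C9H9FOS.
M = 9×12.011 + 1×18.998 + 9×1.008 + 1×15.999 + 1×32.06 = 184.23 g/mol.

184.23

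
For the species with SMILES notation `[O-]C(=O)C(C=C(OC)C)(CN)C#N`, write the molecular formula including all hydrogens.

Heavy atoms from the SMILES: 8 C, 2 N, 3 O.
Implicit hydrogens by atom environment:
  4 × C: no H
  2 × C: 3 H each → 6
  2 × O: no H
  1 × C: 2 H
  1 × C: 1 H
  1 × N: 2 H
  1 × N: no H
  1 × O (charge -1): no H
  Total hydrogens = 11.
Net charge -1.
Molecular formula: C8H11N2O3-

C8H11N2O3-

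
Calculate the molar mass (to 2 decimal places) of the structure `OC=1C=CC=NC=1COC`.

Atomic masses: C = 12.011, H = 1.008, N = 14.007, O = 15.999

139.15

Molecular formula: C7H9NO2.
M = 7×12.011 + 9×1.008 + 1×14.007 + 2×15.999 = 139.15 g/mol.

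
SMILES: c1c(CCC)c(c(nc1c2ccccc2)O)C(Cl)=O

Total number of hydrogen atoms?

Hydrogens are implicit in SMILES; fill each atom to its normal valence:
  6 × C (aromatic): 1 H each → 6
  5 × C (aromatic): no H
  2 × C: 2 H each → 4
  1 × C: 3 H
  1 × C: no H
  1 × Cl: no H
  1 × N (aromatic): no H
  1 × O: 1 H
  1 × O: no H
  Total hydrogens = 14.

14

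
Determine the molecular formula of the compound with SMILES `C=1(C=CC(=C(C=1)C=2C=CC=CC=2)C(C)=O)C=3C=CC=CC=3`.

Heavy atoms from the SMILES: 20 C, 1 O.
Implicit hydrogens by atom environment:
  13 × C (aromatic): 1 H each → 13
  5 × C (aromatic): no H
  1 × C: 3 H
  1 × C: no H
  1 × O: no H
  Total hydrogens = 16.
Molecular formula: C20H16O

C20H16O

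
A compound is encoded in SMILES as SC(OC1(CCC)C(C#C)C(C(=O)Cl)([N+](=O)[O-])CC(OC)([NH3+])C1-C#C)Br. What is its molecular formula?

Heavy atoms from the SMILES: 1 Br, 16 C, 1 Cl, 2 N, 5 O, 1 S.
Implicit hydrogens by atom environment:
  6 × C: no H
  5 × C: 1 H each → 5
  4 × O: no H
  3 × C: 2 H each → 6
  2 × C: 3 H each → 6
  1 × Br: no H
  1 × Cl: no H
  1 × N (charge +1): 3 H
  1 × N (charge +1): no H
  1 × O (charge -1): no H
  1 × S: 1 H
  Total hydrogens = 21.
Net charge +1.
Molecular formula: C16H21BrClN2O5S+

C16H21BrClN2O5S+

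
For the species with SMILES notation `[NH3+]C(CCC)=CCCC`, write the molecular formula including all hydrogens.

Heavy atoms from the SMILES: 8 C, 1 N.
Implicit hydrogens by atom environment:
  4 × C: 2 H each → 8
  2 × C: 3 H each → 6
  1 × C: 1 H
  1 × C: no H
  1 × N (charge +1): 3 H
  Total hydrogens = 18.
Net charge +1.
Molecular formula: C8H18N+

C8H18N+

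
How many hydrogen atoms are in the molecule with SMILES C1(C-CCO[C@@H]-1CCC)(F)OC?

Hydrogens are implicit in SMILES; fill each atom to its normal valence:
  5 × C: 2 H each → 10
  2 × C: 3 H each → 6
  2 × O: no H
  1 × C: 1 H
  1 × C: no H
  1 × F: no H
  Total hydrogens = 17.

17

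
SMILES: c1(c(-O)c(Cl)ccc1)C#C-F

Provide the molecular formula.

Heavy atoms from the SMILES: 8 C, 1 Cl, 1 F, 1 O.
Implicit hydrogens by atom environment:
  3 × C (aromatic): 1 H each → 3
  3 × C (aromatic): no H
  2 × C: no H
  1 × Cl: no H
  1 × F: no H
  1 × O: 1 H
  Total hydrogens = 4.
Molecular formula: C8H4ClFO

C8H4ClFO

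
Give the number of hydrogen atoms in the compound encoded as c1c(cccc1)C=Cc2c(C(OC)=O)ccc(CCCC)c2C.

Hydrogens are implicit in SMILES; fill each atom to its normal valence:
  7 × C (aromatic): 1 H each → 7
  5 × C (aromatic): no H
  3 × C: 3 H each → 9
  3 × C: 2 H each → 6
  2 × C: 1 H each → 2
  2 × O: no H
  1 × C: no H
  Total hydrogens = 24.

24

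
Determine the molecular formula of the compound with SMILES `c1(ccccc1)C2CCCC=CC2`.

C13H16

Heavy atoms from the SMILES: 13 C.
Implicit hydrogens by atom environment:
  5 × C (aromatic): 1 H each → 5
  4 × C: 2 H each → 8
  3 × C: 1 H each → 3
  1 × C (aromatic): no H
  Total hydrogens = 16.
Molecular formula: C13H16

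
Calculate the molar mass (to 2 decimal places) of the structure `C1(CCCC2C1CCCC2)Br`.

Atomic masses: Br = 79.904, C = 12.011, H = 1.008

Molecular formula: C10H17Br.
M = 1×79.904 + 10×12.011 + 17×1.008 = 217.15 g/mol.

217.15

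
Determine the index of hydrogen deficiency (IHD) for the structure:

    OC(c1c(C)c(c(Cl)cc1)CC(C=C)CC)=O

Molecular formula from the SMILES: C14H17ClO2.
DoU = (2C + 2 + N − H − X)/2 = (2·14 + 2 + 0 − 17 − 1)/2 = 12/2 = 6.
(Structurally: 1 ring(s) + 5 π bond(s) = 6.)

6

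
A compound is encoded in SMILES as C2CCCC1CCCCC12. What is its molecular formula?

C10H18

Heavy atoms from the SMILES: 10 C.
Implicit hydrogens by atom environment:
  8 × C: 2 H each → 16
  2 × C: 1 H each → 2
  Total hydrogens = 18.
Molecular formula: C10H18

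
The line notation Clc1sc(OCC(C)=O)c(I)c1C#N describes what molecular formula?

C8H5ClINO2S

Heavy atoms from the SMILES: 8 C, 1 Cl, 1 I, 1 N, 2 O, 1 S.
Implicit hydrogens by atom environment:
  4 × C (aromatic): no H
  2 × C: no H
  2 × O: no H
  1 × C: 3 H
  1 × C: 2 H
  1 × Cl: no H
  1 × I: no H
  1 × N: no H
  1 × S (aromatic): no H
  Total hydrogens = 5.
Molecular formula: C8H5ClINO2S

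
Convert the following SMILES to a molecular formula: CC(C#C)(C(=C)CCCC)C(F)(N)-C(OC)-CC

C15H26FNO

Heavy atoms from the SMILES: 15 C, 1 F, 1 N, 1 O.
Implicit hydrogens by atom environment:
  5 × C: 2 H each → 10
  4 × C: 3 H each → 12
  4 × C: no H
  2 × C: 1 H each → 2
  1 × F: no H
  1 × N: 2 H
  1 × O: no H
  Total hydrogens = 26.
Molecular formula: C15H26FNO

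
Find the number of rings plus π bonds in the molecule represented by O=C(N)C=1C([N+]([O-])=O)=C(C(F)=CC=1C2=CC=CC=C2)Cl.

Molecular formula from the SMILES: C13H8ClFN2O3.
DoU = (2C + 2 + N − H − X)/2 = (2·13 + 2 + 2 − 8 − 2)/2 = 20/2 = 10.
(Structurally: 2 ring(s) + 8 π bond(s) = 10.)

10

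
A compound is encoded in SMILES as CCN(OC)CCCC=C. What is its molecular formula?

Heavy atoms from the SMILES: 8 C, 1 N, 1 O.
Implicit hydrogens by atom environment:
  5 × C: 2 H each → 10
  2 × C: 3 H each → 6
  1 × C: 1 H
  1 × N: no H
  1 × O: no H
  Total hydrogens = 17.
Molecular formula: C8H17NO

C8H17NO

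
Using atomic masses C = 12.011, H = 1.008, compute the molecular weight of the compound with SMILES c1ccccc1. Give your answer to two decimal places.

78.11

Molecular formula: C6H6.
M = 6×12.011 + 6×1.008 = 78.11 g/mol.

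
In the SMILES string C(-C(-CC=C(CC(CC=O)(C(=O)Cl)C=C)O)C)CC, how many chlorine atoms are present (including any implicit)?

The symbol for chlorine appears 1 time in the SMILES.

1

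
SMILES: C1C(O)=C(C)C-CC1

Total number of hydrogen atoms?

12

Hydrogens are implicit in SMILES; fill each atom to its normal valence:
  4 × C: 2 H each → 8
  2 × C: no H
  1 × C: 3 H
  1 × O: 1 H
  Total hydrogens = 12.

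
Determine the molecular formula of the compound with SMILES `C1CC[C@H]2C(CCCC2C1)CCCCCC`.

Heavy atoms from the SMILES: 16 C.
Implicit hydrogens by atom environment:
  12 × C: 2 H each → 24
  3 × C: 1 H each → 3
  1 × C: 3 H
  Total hydrogens = 30.
Molecular formula: C16H30

C16H30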